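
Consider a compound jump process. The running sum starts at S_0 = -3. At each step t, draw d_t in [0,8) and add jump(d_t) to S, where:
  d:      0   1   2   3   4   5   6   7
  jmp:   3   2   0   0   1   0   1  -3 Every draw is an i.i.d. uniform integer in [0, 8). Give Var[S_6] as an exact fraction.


33/2

Outcome values over d=0..7: [3, 2, 0, 0, 1, 0, 1, -3]
Σy = 4, Σy² = 24, M = 8
μ = 4/8 = 1/2,  σ² = 24/8 − (1/2)² = 11/4
Independent increments: Var[S_6] = 6·σ² = 6·(11/4) = 33/2


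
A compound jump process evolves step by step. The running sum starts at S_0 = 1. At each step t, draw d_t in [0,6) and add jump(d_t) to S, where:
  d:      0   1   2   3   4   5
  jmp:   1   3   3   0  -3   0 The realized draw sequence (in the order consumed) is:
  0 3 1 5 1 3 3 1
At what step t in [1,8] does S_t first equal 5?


3

t=0: S=1, d=0, jump=1, S_1=2
t=1: S=2, d=3, jump=0, S_2=2
t=2: S=2, d=1, jump=3, S_3=5
t=3: S=5, d=5, jump=0, S_4=5
t=4: S=5, d=1, jump=3, S_5=8
t=5: S=8, d=3, jump=0, S_6=8
t=6: S=8, d=3, jump=0, S_7=8
t=7: S=8, d=1, jump=3, S_8=11


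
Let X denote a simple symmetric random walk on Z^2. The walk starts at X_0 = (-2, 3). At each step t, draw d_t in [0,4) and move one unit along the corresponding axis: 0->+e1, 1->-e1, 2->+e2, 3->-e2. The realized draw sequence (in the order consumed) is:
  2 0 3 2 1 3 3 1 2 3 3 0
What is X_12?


(-2, 1)

t=0: X=(-2, 3), d=2 → +e2, X_1=(-2, 4)
t=1: X=(-2, 4), d=0 → +e1, X_2=(-1, 4)
t=2: X=(-1, 4), d=3 → -e2, X_3=(-1, 3)
t=3: X=(-1, 3), d=2 → +e2, X_4=(-1, 4)
t=4: X=(-1, 4), d=1 → -e1, X_5=(-2, 4)
t=5: X=(-2, 4), d=3 → -e2, X_6=(-2, 3)
t=6: X=(-2, 3), d=3 → -e2, X_7=(-2, 2)
t=7: X=(-2, 2), d=1 → -e1, X_8=(-3, 2)
t=8: X=(-3, 2), d=2 → +e2, X_9=(-3, 3)
t=9: X=(-3, 3), d=3 → -e2, X_10=(-3, 2)
t=10: X=(-3, 2), d=3 → -e2, X_11=(-3, 1)
t=11: X=(-3, 1), d=0 → +e1, X_12=(-2, 1)


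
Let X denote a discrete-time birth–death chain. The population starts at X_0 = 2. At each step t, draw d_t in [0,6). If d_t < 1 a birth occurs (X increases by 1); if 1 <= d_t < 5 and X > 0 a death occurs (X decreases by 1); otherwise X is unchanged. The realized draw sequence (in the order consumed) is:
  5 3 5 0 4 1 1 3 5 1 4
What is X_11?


0

t=0: X=2, d=5 → hold, X_1=2
t=1: X=2, d=3 → death, X_2=1
t=2: X=1, d=5 → hold, X_3=1
t=3: X=1, d=0 → birth, X_4=2
t=4: X=2, d=4 → death, X_5=1
t=5: X=1, d=1 → death, X_6=0
t=6: X=0, d=1 → hold, X_7=0
t=7: X=0, d=3 → hold, X_8=0
t=8: X=0, d=5 → hold, X_9=0
t=9: X=0, d=1 → hold, X_10=0
t=10: X=0, d=4 → hold, X_11=0


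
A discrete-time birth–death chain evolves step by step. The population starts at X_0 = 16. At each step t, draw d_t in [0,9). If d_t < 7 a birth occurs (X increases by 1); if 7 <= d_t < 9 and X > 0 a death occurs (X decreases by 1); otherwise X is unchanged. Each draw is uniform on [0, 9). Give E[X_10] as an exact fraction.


X can drop by at most 1 per step and X_0 = 16 > T = 10, so X_t >= 16 − t >= 6 > 0 for every t <= 10: the floor at 0 (the 'and X > 0' condition) never binds. Hence X_10 = X_0 + Σ_{t<10} Y_t with i.i.d. increments Y_t = y(d_t) ∈ {+1, −1, 0}.
Outcome values over d=0..8: [1, 1, 1, 1, 1, 1, 1, -1, -1]
Σy = 5, Σy² = 9, M = 9
μ = 5/9 = 5/9,  σ² = 9/9 − (5/9)² = 56/81
E[X_10] = 16 + 10·(5/9) = 194/9

194/9


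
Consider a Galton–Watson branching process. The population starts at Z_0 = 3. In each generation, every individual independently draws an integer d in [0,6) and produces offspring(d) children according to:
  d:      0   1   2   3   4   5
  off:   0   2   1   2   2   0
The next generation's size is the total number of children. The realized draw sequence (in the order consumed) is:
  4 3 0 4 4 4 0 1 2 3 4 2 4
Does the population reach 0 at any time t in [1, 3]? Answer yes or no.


gen 0: Z_0=3, draws=[4, 3, 0], offspring=[2, 2, 0], Z_1=4
gen 1: Z_1=4, draws=[4, 4, 4, 0], offspring=[2, 2, 2, 0], Z_2=6
gen 2: Z_2=6, draws=[1, 2, 3, 4, 2, 4], offspring=[2, 1, 2, 2, 1, 2], Z_3=10

no


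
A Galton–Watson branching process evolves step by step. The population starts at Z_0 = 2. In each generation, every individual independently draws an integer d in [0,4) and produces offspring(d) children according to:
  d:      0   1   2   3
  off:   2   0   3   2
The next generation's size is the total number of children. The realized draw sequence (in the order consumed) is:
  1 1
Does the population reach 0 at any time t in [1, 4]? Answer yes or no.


yes

gen 0: Z_0=2, draws=[1, 1], offspring=[0, 0], Z_1=0
gen 1: Z_1=0, draws=[], offspring=[], Z_2=0
gen 2: Z_2=0, draws=[], offspring=[], Z_3=0
gen 3: Z_3=0, draws=[], offspring=[], Z_4=0


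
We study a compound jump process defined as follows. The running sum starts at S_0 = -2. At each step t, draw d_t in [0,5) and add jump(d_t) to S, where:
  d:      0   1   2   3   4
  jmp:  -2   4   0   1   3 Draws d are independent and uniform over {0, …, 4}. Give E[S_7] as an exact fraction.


Outcome values over d=0..4: [-2, 4, 0, 1, 3]
Σy = 6, Σy² = 30, M = 5
μ = 6/5 = 6/5,  σ² = 30/5 − (6/5)² = 114/25
E[S_7] = -2 + 7·(6/5) = 32/5

32/5


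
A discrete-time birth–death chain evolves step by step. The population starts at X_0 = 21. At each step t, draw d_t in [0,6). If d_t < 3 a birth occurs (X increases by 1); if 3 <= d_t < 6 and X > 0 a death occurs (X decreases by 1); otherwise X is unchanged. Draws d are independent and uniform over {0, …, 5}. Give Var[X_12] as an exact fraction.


X can drop by at most 1 per step and X_0 = 21 > T = 12, so X_t >= 21 − t >= 9 > 0 for every t <= 12: the floor at 0 (the 'and X > 0' condition) never binds. Hence X_12 = X_0 + Σ_{t<12} Y_t with i.i.d. increments Y_t = y(d_t) ∈ {+1, −1, 0}.
Outcome values over d=0..5: [1, 1, 1, -1, -1, -1]
Σy = 0, Σy² = 6, M = 6
μ = 0/6 = 0,  σ² = 6/6 − (0)² = 1
Independent increments: Var[X_12] = 12·σ² = 12·(1) = 12

12


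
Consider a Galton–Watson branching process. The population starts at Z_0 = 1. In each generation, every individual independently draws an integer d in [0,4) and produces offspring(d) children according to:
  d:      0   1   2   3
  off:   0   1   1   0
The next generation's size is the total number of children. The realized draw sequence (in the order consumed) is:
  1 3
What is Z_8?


gen 0: Z_0=1, draws=[1], offspring=[1], Z_1=1
gen 1: Z_1=1, draws=[3], offspring=[0], Z_2=0
gen 2: Z_2=0, draws=[], offspring=[], Z_3=0
gen 3: Z_3=0, draws=[], offspring=[], Z_4=0
gen 4: Z_4=0, draws=[], offspring=[], Z_5=0
gen 5: Z_5=0, draws=[], offspring=[], Z_6=0
gen 6: Z_6=0, draws=[], offspring=[], Z_7=0
gen 7: Z_7=0, draws=[], offspring=[], Z_8=0

0


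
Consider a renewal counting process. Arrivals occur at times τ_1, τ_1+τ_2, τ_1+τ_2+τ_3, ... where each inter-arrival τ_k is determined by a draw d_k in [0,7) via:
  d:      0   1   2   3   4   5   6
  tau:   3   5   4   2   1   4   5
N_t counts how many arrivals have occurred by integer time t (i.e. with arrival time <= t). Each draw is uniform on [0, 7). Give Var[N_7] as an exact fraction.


363723828376/678223072849

Inter-arrival values over d=0..6: [3, 5, 4, 2, 1, 4, 5]
Each d has probability 1/7, so the pmf of τ is: f(1) = 1/7, f(2) = 1/7, f(3) = 1/7, f(4) = 2/7, f(5) = 2/7
Let p_n(j) = P(N_n = j), with p_0 = [1]. Condition on τ_1: p_n(0) = P(τ > n), and for j >= 1, p_n(j) = Σ_{k<=n} f(k)·p_{n−k}(j−1)
p_1 = [6/7, 1/7]  (j = 0..1)
p_2 = [5/7, 13/49, 1/49]  (j = 0..2)
p_3 = [4/7, 18/49, 20/343, 1/343]  (j = 0..3)
p_4 = [2/7, 29/49, 38/343, 27/2401, 1/2401]  (j = 0..4)
p_5 = [0, 37/49, 74/343, 65/2401, 34/16807, 1/16807]  (j = 0..5)
p_6 = [0, 4/7, 124/343, 146/2401, 99/16807, 41/117649, 1/117649]  (j = 0..6)
p_7 = [0, 20/49, 156/343, 290/2401, 36/2401, 20/16807, 48/823543, 1/823543]  (j = 0..7)
E[N_7] = Σ j·p_7(j) = 1438249/823543;  E[N_7²] = Σ j²·p_7(j) = 2953439/823543
Var[N_7] = 2953439/823543 − (1438249/823543)² = 363723828376/678223072849


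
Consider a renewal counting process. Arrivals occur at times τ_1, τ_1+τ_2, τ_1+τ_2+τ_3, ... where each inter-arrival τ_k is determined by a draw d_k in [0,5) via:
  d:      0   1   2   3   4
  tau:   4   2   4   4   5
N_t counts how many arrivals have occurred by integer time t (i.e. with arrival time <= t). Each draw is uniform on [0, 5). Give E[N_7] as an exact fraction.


171/125

Inter-arrival values over d=0..4: [4, 2, 4, 4, 5]
Each d has probability 1/5, so the pmf of τ is: f(2) = 1/5, f(4) = 3/5, f(5) = 1/5
Renewal equation for m(n) = E[N_n]: condition on τ_1 = k (if k <= n, one arrival plus a fresh copy on the remaining n−k steps): m(n) = F(n) + Σ_{k<=n} f(k)·m(n−k), where F(n) = P(τ <= n) and m(0) = 0
m(1) = F(1) = 0
m(2) = F(2) = 1/5
m(3) = F(3) = 1/5
m(4) = F(4) + f(2)·m(2) = 4/5 + 1/5·1/5 = 21/25
m(5) = F(5) + f(2)·m(3) = 1 + 1/5·1/5 = 26/25
m(6) = F(6) + f(2)·m(4) + f(4)·m(2) = 1 + 1/5·21/25 + 3/5·1/5 = 161/125
m(7) = F(7) + f(2)·m(5) + f(4)·m(3) + f(5)·m(2) = 1 + 1/5·26/25 + 3/5·1/5 + 1/5·1/5 = 171/125
E[N_7] = m(7) = 171/125


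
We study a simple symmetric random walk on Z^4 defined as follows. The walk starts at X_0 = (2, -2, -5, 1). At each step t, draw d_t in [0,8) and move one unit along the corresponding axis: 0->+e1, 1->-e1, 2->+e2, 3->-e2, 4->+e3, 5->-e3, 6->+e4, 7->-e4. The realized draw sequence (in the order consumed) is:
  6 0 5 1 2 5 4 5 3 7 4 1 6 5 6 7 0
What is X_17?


t=0: X=(2, -2, -5, 1), d=6 → +e4, X_1=(2, -2, -5, 2)
t=1: X=(2, -2, -5, 2), d=0 → +e1, X_2=(3, -2, -5, 2)
t=2: X=(3, -2, -5, 2), d=5 → -e3, X_3=(3, -2, -6, 2)
t=3: X=(3, -2, -6, 2), d=1 → -e1, X_4=(2, -2, -6, 2)
t=4: X=(2, -2, -6, 2), d=2 → +e2, X_5=(2, -1, -6, 2)
t=5: X=(2, -1, -6, 2), d=5 → -e3, X_6=(2, -1, -7, 2)
t=6: X=(2, -1, -7, 2), d=4 → +e3, X_7=(2, -1, -6, 2)
t=7: X=(2, -1, -6, 2), d=5 → -e3, X_8=(2, -1, -7, 2)
t=8: X=(2, -1, -7, 2), d=3 → -e2, X_9=(2, -2, -7, 2)
t=9: X=(2, -2, -7, 2), d=7 → -e4, X_10=(2, -2, -7, 1)
t=10: X=(2, -2, -7, 1), d=4 → +e3, X_11=(2, -2, -6, 1)
t=11: X=(2, -2, -6, 1), d=1 → -e1, X_12=(1, -2, -6, 1)
t=12: X=(1, -2, -6, 1), d=6 → +e4, X_13=(1, -2, -6, 2)
t=13: X=(1, -2, -6, 2), d=5 → -e3, X_14=(1, -2, -7, 2)
t=14: X=(1, -2, -7, 2), d=6 → +e4, X_15=(1, -2, -7, 3)
t=15: X=(1, -2, -7, 3), d=7 → -e4, X_16=(1, -2, -7, 2)
t=16: X=(1, -2, -7, 2), d=0 → +e1, X_17=(2, -2, -7, 2)

(2, -2, -7, 2)


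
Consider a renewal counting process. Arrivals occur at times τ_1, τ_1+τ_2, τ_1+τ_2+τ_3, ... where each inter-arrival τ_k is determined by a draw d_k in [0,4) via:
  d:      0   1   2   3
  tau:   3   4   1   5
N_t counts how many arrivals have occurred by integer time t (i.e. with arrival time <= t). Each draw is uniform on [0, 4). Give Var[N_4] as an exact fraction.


Inter-arrival values over d=0..3: [3, 4, 1, 5]
Each d has probability 1/4, so the pmf of τ is: f(1) = 1/4, f(3) = 1/4, f(4) = 1/4, f(5) = 1/4
Let p_n(j) = P(N_n = j), with p_0 = [1]. Condition on τ_1: p_n(0) = P(τ > n), and for j >= 1, p_n(j) = Σ_{k<=n} f(k)·p_{n−k}(j−1)
p_1 = [3/4, 1/4]  (j = 0..1)
p_2 = [3/4, 3/16, 1/16]  (j = 0..2)
p_3 = [1/2, 7/16, 3/64, 1/64]  (j = 0..3)
p_4 = [1/4, 9/16, 11/64, 3/256, 1/256]  (j = 0..4)
E[N_4] = Σ j·p_4(j) = 245/256;  E[N_4²] = Σ j²·p_4(j) = 363/256
Var[N_4] = 363/256 − (245/256)² = 32903/65536

32903/65536


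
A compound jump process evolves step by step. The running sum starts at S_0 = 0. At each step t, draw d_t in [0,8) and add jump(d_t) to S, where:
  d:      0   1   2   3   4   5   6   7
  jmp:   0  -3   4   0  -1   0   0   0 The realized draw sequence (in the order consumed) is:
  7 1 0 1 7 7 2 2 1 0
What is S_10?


t=0: S=0, d=7, jump=0, S_1=0
t=1: S=0, d=1, jump=-3, S_2=-3
t=2: S=-3, d=0, jump=0, S_3=-3
t=3: S=-3, d=1, jump=-3, S_4=-6
t=4: S=-6, d=7, jump=0, S_5=-6
t=5: S=-6, d=7, jump=0, S_6=-6
t=6: S=-6, d=2, jump=4, S_7=-2
t=7: S=-2, d=2, jump=4, S_8=2
t=8: S=2, d=1, jump=-3, S_9=-1
t=9: S=-1, d=0, jump=0, S_10=-1

-1


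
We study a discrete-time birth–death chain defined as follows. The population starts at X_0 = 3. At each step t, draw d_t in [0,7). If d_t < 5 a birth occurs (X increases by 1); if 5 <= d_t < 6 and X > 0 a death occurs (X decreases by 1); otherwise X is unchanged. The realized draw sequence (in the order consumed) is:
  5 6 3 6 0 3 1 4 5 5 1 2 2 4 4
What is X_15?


t=0: X=3, d=5 → death, X_1=2
t=1: X=2, d=6 → hold, X_2=2
t=2: X=2, d=3 → birth, X_3=3
t=3: X=3, d=6 → hold, X_4=3
t=4: X=3, d=0 → birth, X_5=4
t=5: X=4, d=3 → birth, X_6=5
t=6: X=5, d=1 → birth, X_7=6
t=7: X=6, d=4 → birth, X_8=7
t=8: X=7, d=5 → death, X_9=6
t=9: X=6, d=5 → death, X_10=5
t=10: X=5, d=1 → birth, X_11=6
t=11: X=6, d=2 → birth, X_12=7
t=12: X=7, d=2 → birth, X_13=8
t=13: X=8, d=4 → birth, X_14=9
t=14: X=9, d=4 → birth, X_15=10

10


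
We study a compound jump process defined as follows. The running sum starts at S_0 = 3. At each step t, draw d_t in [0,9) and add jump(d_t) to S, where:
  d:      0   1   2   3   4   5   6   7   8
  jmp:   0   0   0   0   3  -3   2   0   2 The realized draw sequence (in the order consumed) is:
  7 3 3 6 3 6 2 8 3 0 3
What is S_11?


t=0: S=3, d=7, jump=0, S_1=3
t=1: S=3, d=3, jump=0, S_2=3
t=2: S=3, d=3, jump=0, S_3=3
t=3: S=3, d=6, jump=2, S_4=5
t=4: S=5, d=3, jump=0, S_5=5
t=5: S=5, d=6, jump=2, S_6=7
t=6: S=7, d=2, jump=0, S_7=7
t=7: S=7, d=8, jump=2, S_8=9
t=8: S=9, d=3, jump=0, S_9=9
t=9: S=9, d=0, jump=0, S_10=9
t=10: S=9, d=3, jump=0, S_11=9

9


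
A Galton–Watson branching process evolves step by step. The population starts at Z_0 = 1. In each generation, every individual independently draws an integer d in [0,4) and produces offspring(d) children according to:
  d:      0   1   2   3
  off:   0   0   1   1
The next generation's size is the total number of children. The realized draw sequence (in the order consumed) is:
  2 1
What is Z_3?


0

gen 0: Z_0=1, draws=[2], offspring=[1], Z_1=1
gen 1: Z_1=1, draws=[1], offspring=[0], Z_2=0
gen 2: Z_2=0, draws=[], offspring=[], Z_3=0


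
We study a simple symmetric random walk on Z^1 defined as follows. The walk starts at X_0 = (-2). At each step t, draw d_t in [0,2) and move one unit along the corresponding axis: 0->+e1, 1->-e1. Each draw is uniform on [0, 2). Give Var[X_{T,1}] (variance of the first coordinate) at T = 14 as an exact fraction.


Outcome values over d=0..1: [1, -1]
Σy = 0, Σy² = 2, M = 2
μ = 0/2 = 0,  σ² = 2/2 − (0)² = 1
Independent increments: Var[X_14] = 14·σ² = 14·(1) = 14

14


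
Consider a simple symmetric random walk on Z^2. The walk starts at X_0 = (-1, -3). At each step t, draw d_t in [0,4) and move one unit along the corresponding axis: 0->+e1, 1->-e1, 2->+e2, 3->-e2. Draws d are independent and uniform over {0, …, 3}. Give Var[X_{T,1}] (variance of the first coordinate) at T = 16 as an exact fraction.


8

Outcome values over d=0..3: [1, -1, 0, 0]
Σy = 0, Σy² = 2, M = 4
μ = 0/4 = 0,  σ² = 2/4 − (0)² = 1/2
Independent increments: Var[X_16] = 16·σ² = 16·(1/2) = 8


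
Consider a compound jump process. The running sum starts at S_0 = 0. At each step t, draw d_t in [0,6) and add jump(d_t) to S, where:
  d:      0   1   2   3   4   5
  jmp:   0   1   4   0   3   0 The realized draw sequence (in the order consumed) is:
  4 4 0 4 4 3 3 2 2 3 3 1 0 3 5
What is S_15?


21

t=0: S=0, d=4, jump=3, S_1=3
t=1: S=3, d=4, jump=3, S_2=6
t=2: S=6, d=0, jump=0, S_3=6
t=3: S=6, d=4, jump=3, S_4=9
t=4: S=9, d=4, jump=3, S_5=12
t=5: S=12, d=3, jump=0, S_6=12
t=6: S=12, d=3, jump=0, S_7=12
t=7: S=12, d=2, jump=4, S_8=16
t=8: S=16, d=2, jump=4, S_9=20
t=9: S=20, d=3, jump=0, S_10=20
t=10: S=20, d=3, jump=0, S_11=20
t=11: S=20, d=1, jump=1, S_12=21
t=12: S=21, d=0, jump=0, S_13=21
t=13: S=21, d=3, jump=0, S_14=21
t=14: S=21, d=5, jump=0, S_15=21


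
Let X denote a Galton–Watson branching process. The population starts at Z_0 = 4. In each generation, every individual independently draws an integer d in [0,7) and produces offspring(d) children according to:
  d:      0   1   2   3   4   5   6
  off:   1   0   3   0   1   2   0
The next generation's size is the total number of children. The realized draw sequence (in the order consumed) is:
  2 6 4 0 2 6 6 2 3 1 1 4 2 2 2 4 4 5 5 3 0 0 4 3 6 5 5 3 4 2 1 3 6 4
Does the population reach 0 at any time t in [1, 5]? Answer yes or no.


no

gen 0: Z_0=4, draws=[2, 6, 4, 0], offspring=[3, 0, 1, 1], Z_1=5
gen 1: Z_1=5, draws=[2, 6, 6, 2, 3], offspring=[3, 0, 0, 3, 0], Z_2=6
gen 2: Z_2=6, draws=[1, 1, 4, 2, 2, 2], offspring=[0, 0, 1, 3, 3, 3], Z_3=10
gen 3: Z_3=10, draws=[4, 4, 5, 5, 3, 0, 0, 4, 3, 6], offspring=[1, 1, 2, 2, 0, 1, 1, 1, 0, 0], Z_4=9
gen 4: Z_4=9, draws=[5, 5, 3, 4, 2, 1, 3, 6, 4], offspring=[2, 2, 0, 1, 3, 0, 0, 0, 1], Z_5=9


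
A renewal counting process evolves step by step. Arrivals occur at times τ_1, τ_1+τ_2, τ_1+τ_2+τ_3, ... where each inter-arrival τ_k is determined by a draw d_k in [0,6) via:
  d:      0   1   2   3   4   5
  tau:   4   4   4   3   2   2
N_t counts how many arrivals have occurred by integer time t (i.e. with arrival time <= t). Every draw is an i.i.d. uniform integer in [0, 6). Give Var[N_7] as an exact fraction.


Inter-arrival values over d=0..5: [4, 4, 4, 3, 2, 2]
Each d has probability 1/6, so the pmf of τ is: f(2) = 1/3, f(3) = 1/6, f(4) = 1/2
Let p_n(j) = P(N_n = j), with p_0 = [1]. Condition on τ_1: p_n(0) = P(τ > n), and for j >= 1, p_n(j) = Σ_{k<=n} f(k)·p_{n−k}(j−1)
p_1 = [1]  (j = 0)
p_2 = [2/3, 1/3]  (j = 0..1)
p_3 = [1/2, 1/2]  (j = 0..1)
p_4 = [0, 8/9, 1/9]  (j = 0..2)
p_5 = [0, 7/9, 2/9]  (j = 0..2)
p_6 = [0, 5/12, 59/108, 1/27]  (j = 0..3)
p_7 = [0, 1/4, 71/108, 5/54]  (j = 0..3)
E[N_7] = Σ j·p_7(j) = 199/108;  E[N_7²] = Σ j²·p_7(j) = 401/108
Var[N_7] = 401/108 − (199/108)² = 3707/11664

3707/11664


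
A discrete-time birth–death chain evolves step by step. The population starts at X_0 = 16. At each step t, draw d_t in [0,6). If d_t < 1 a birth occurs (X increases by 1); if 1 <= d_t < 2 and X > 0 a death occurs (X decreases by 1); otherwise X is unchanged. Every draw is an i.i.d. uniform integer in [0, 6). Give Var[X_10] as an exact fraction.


X can drop by at most 1 per step and X_0 = 16 > T = 10, so X_t >= 16 − t >= 6 > 0 for every t <= 10: the floor at 0 (the 'and X > 0' condition) never binds. Hence X_10 = X_0 + Σ_{t<10} Y_t with i.i.d. increments Y_t = y(d_t) ∈ {+1, −1, 0}.
Outcome values over d=0..5: [1, -1, 0, 0, 0, 0]
Σy = 0, Σy² = 2, M = 6
μ = 0/6 = 0,  σ² = 2/6 − (0)² = 1/3
Independent increments: Var[X_10] = 10·σ² = 10·(1/3) = 10/3

10/3


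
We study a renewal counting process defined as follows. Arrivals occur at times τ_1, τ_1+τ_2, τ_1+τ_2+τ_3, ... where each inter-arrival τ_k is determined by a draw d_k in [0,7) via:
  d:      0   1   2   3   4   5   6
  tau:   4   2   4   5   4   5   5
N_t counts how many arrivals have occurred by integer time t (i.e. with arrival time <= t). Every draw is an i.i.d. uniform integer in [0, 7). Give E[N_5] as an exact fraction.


Inter-arrival values over d=0..6: [4, 2, 4, 5, 4, 5, 5]
Each d has probability 1/7, so the pmf of τ is: f(2) = 1/7, f(4) = 3/7, f(5) = 3/7
Renewal equation for m(n) = E[N_n]: condition on τ_1 = k (if k <= n, one arrival plus a fresh copy on the remaining n−k steps): m(n) = F(n) + Σ_{k<=n} f(k)·m(n−k), where F(n) = P(τ <= n) and m(0) = 0
m(1) = F(1) = 0
m(2) = F(2) = 1/7
m(3) = F(3) = 1/7
m(4) = F(4) + f(2)·m(2) = 4/7 + 1/7·1/7 = 29/49
m(5) = F(5) + f(2)·m(3) = 1 + 1/7·1/7 = 50/49
E[N_5] = m(5) = 50/49

50/49


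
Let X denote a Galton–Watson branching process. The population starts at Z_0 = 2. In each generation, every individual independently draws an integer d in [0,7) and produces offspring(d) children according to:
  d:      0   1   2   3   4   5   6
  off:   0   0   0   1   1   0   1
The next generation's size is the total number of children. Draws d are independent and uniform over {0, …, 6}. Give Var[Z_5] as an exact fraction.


8050104/282475249

Outcome values over d=0..6: [0, 0, 0, 1, 1, 0, 1]
Σy = 3, Σy² = 3, M = 7
μ = 3/7 = 3/7,  σ² = 3/7 − (3/7)² = 12/49
V_0 = 0, E_0 = 2
V_1 = 12/49·E_0 + (3/7)²·V_0 = 24/49;  E_1 = 6/7
V_2 = 12/49·E_1 + (3/7)²·V_1 = 720/2401;  E_2 = 18/49
V_3 = 12/49·E_2 + (3/7)²·V_2 = 17064/117649;  E_3 = 54/343
V_4 = 12/49·E_3 + (3/7)²·V_3 = 375840/5764801;  E_4 = 162/2401
V_5 = 12/49·E_4 + (3/7)²·V_4 = 8050104/282475249;  E_5 = 486/16807


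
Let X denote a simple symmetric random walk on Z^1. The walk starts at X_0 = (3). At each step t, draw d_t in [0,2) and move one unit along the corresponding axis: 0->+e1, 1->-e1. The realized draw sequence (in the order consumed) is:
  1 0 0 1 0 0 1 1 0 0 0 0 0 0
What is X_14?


t=0: X=(3), d=1 → -e1, X_1=(2)
t=1: X=(2), d=0 → +e1, X_2=(3)
t=2: X=(3), d=0 → +e1, X_3=(4)
t=3: X=(4), d=1 → -e1, X_4=(3)
t=4: X=(3), d=0 → +e1, X_5=(4)
t=5: X=(4), d=0 → +e1, X_6=(5)
t=6: X=(5), d=1 → -e1, X_7=(4)
t=7: X=(4), d=1 → -e1, X_8=(3)
t=8: X=(3), d=0 → +e1, X_9=(4)
t=9: X=(4), d=0 → +e1, X_10=(5)
t=10: X=(5), d=0 → +e1, X_11=(6)
t=11: X=(6), d=0 → +e1, X_12=(7)
t=12: X=(7), d=0 → +e1, X_13=(8)
t=13: X=(8), d=0 → +e1, X_14=(9)

(9)


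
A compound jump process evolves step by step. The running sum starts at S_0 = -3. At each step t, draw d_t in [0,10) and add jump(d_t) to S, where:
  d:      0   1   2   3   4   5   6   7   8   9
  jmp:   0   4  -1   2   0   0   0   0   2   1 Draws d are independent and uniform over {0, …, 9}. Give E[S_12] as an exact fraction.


Outcome values over d=0..9: [0, 4, -1, 2, 0, 0, 0, 0, 2, 1]
Σy = 8, Σy² = 26, M = 10
μ = 8/10 = 4/5,  σ² = 26/10 − (4/5)² = 49/25
E[S_12] = -3 + 12·(4/5) = 33/5

33/5


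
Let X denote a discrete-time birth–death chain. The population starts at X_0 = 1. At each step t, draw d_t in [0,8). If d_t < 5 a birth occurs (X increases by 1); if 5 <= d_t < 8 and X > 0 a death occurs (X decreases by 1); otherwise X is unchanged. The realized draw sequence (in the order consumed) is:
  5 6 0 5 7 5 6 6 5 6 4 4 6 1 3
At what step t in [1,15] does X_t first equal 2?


12

t=0: X=1, d=5 → death, X_1=0
t=1: X=0, d=6 → hold, X_2=0
t=2: X=0, d=0 → birth, X_3=1
t=3: X=1, d=5 → death, X_4=0
t=4: X=0, d=7 → hold, X_5=0
t=5: X=0, d=5 → hold, X_6=0
t=6: X=0, d=6 → hold, X_7=0
t=7: X=0, d=6 → hold, X_8=0
t=8: X=0, d=5 → hold, X_9=0
t=9: X=0, d=6 → hold, X_10=0
t=10: X=0, d=4 → birth, X_11=1
t=11: X=1, d=4 → birth, X_12=2
t=12: X=2, d=6 → death, X_13=1
t=13: X=1, d=1 → birth, X_14=2
t=14: X=2, d=3 → birth, X_15=3


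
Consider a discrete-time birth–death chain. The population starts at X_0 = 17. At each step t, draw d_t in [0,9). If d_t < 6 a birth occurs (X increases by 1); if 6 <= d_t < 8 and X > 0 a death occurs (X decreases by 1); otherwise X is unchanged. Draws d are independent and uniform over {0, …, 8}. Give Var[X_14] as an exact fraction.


784/81

X can drop by at most 1 per step and X_0 = 17 > T = 14, so X_t >= 17 − t >= 3 > 0 for every t <= 14: the floor at 0 (the 'and X > 0' condition) never binds. Hence X_14 = X_0 + Σ_{t<14} Y_t with i.i.d. increments Y_t = y(d_t) ∈ {+1, −1, 0}.
Outcome values over d=0..8: [1, 1, 1, 1, 1, 1, -1, -1, 0]
Σy = 4, Σy² = 8, M = 9
μ = 4/9 = 4/9,  σ² = 8/9 − (4/9)² = 56/81
Independent increments: Var[X_14] = 14·σ² = 14·(56/81) = 784/81


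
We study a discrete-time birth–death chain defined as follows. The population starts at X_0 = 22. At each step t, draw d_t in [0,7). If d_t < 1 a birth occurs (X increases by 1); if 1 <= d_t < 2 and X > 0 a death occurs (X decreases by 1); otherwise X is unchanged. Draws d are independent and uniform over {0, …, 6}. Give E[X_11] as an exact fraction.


X can drop by at most 1 per step and X_0 = 22 > T = 11, so X_t >= 22 − t >= 11 > 0 for every t <= 11: the floor at 0 (the 'and X > 0' condition) never binds. Hence X_11 = X_0 + Σ_{t<11} Y_t with i.i.d. increments Y_t = y(d_t) ∈ {+1, −1, 0}.
Outcome values over d=0..6: [1, -1, 0, 0, 0, 0, 0]
Σy = 0, Σy² = 2, M = 7
μ = 0/7 = 0,  σ² = 2/7 − (0)² = 2/7
E[X_11] = 22 + 11·(0) = 22

22


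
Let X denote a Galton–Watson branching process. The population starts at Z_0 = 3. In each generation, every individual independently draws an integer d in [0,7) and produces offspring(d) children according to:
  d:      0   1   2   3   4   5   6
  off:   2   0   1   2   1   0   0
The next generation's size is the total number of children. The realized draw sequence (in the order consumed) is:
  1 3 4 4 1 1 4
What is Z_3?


1

gen 0: Z_0=3, draws=[1, 3, 4], offspring=[0, 2, 1], Z_1=3
gen 1: Z_1=3, draws=[4, 1, 1], offspring=[1, 0, 0], Z_2=1
gen 2: Z_2=1, draws=[4], offspring=[1], Z_3=1


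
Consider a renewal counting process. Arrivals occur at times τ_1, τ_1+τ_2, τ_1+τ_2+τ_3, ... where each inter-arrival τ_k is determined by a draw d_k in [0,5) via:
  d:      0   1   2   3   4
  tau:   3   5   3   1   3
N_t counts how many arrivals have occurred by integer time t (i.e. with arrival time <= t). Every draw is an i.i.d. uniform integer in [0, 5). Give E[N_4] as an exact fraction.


Inter-arrival values over d=0..4: [3, 5, 3, 1, 3]
Each d has probability 1/5, so the pmf of τ is: f(1) = 1/5, f(3) = 3/5, f(5) = 1/5
Renewal equation for m(n) = E[N_n]: condition on τ_1 = k (if k <= n, one arrival plus a fresh copy on the remaining n−k steps): m(n) = F(n) + Σ_{k<=n} f(k)·m(n−k), where F(n) = P(τ <= n) and m(0) = 0
m(1) = F(1) = 1/5
m(2) = F(2) + f(1)·m(1) = 1/5 + 1/5·1/5 = 6/25
m(3) = F(3) + f(1)·m(2) = 4/5 + 1/5·6/25 = 106/125
m(4) = F(4) + f(1)·m(3) + f(3)·m(1) = 4/5 + 1/5·106/125 + 3/5·1/5 = 681/625
E[N_4] = m(4) = 681/625

681/625


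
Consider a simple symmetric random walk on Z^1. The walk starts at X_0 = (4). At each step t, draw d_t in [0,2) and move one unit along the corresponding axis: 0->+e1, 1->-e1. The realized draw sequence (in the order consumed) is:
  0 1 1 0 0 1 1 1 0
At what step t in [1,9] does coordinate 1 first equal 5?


t=0: X=(4), d=0 → +e1, X_1=(5)
t=1: X=(5), d=1 → -e1, X_2=(4)
t=2: X=(4), d=1 → -e1, X_3=(3)
t=3: X=(3), d=0 → +e1, X_4=(4)
t=4: X=(4), d=0 → +e1, X_5=(5)
t=5: X=(5), d=1 → -e1, X_6=(4)
t=6: X=(4), d=1 → -e1, X_7=(3)
t=7: X=(3), d=1 → -e1, X_8=(2)
t=8: X=(2), d=0 → +e1, X_9=(3)

1


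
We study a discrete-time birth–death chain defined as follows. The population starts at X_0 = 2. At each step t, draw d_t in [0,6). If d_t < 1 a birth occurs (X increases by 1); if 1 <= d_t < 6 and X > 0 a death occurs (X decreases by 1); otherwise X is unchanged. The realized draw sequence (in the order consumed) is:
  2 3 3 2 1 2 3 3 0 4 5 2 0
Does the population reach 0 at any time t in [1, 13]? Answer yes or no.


yes

t=0: X=2, d=2 → death, X_1=1
t=1: X=1, d=3 → death, X_2=0
t=2: X=0, d=3 → hold, X_3=0
t=3: X=0, d=2 → hold, X_4=0
t=4: X=0, d=1 → hold, X_5=0
t=5: X=0, d=2 → hold, X_6=0
t=6: X=0, d=3 → hold, X_7=0
t=7: X=0, d=3 → hold, X_8=0
t=8: X=0, d=0 → birth, X_9=1
t=9: X=1, d=4 → death, X_10=0
t=10: X=0, d=5 → hold, X_11=0
t=11: X=0, d=2 → hold, X_12=0
t=12: X=0, d=0 → birth, X_13=1


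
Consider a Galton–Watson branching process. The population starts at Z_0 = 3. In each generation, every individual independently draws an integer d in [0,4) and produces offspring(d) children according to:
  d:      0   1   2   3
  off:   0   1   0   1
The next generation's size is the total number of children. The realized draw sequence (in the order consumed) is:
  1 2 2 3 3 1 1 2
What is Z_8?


gen 0: Z_0=3, draws=[1, 2, 2], offspring=[1, 0, 0], Z_1=1
gen 1: Z_1=1, draws=[3], offspring=[1], Z_2=1
gen 2: Z_2=1, draws=[3], offspring=[1], Z_3=1
gen 3: Z_3=1, draws=[1], offspring=[1], Z_4=1
gen 4: Z_4=1, draws=[1], offspring=[1], Z_5=1
gen 5: Z_5=1, draws=[2], offspring=[0], Z_6=0
gen 6: Z_6=0, draws=[], offspring=[], Z_7=0
gen 7: Z_7=0, draws=[], offspring=[], Z_8=0

0


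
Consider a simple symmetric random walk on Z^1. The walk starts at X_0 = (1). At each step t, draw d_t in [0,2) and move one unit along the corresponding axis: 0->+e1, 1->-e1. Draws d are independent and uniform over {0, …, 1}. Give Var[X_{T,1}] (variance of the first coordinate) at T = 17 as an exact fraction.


17

Outcome values over d=0..1: [1, -1]
Σy = 0, Σy² = 2, M = 2
μ = 0/2 = 0,  σ² = 2/2 − (0)² = 1
Independent increments: Var[X_17] = 17·σ² = 17·(1) = 17


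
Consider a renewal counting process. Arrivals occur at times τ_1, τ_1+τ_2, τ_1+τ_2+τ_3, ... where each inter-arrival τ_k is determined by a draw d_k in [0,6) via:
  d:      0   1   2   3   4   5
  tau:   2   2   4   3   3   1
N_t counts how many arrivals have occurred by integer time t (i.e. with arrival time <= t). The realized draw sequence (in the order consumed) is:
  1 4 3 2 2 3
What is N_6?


draw d_1=1: τ_1=2, arrival time A_1=2
draw d_2=4: τ_2=3, arrival time A_2=5
draw d_3=3: τ_3=3, arrival time A_3=8
draw d_4=2: τ_4=4, arrival time A_4=12
draw d_5=2: τ_5=4, arrival time A_5=16
draw d_6=3: τ_6=3, arrival time A_6=19
N_t over t=0..6: 0:0 1:0 2:1 3:1 4:1 5:2 6:2

2


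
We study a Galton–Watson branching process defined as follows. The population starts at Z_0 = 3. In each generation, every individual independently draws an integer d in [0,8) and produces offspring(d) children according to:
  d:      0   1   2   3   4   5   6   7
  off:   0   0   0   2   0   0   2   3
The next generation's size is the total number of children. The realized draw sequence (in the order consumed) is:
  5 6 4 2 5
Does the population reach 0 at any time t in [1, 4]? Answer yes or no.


yes

gen 0: Z_0=3, draws=[5, 6, 4], offspring=[0, 2, 0], Z_1=2
gen 1: Z_1=2, draws=[2, 5], offspring=[0, 0], Z_2=0
gen 2: Z_2=0, draws=[], offspring=[], Z_3=0
gen 3: Z_3=0, draws=[], offspring=[], Z_4=0


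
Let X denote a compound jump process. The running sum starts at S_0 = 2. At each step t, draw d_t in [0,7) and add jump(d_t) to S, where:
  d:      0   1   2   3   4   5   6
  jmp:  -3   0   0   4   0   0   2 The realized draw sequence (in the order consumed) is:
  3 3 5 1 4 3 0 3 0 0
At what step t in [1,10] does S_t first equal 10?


2

t=0: S=2, d=3, jump=4, S_1=6
t=1: S=6, d=3, jump=4, S_2=10
t=2: S=10, d=5, jump=0, S_3=10
t=3: S=10, d=1, jump=0, S_4=10
t=4: S=10, d=4, jump=0, S_5=10
t=5: S=10, d=3, jump=4, S_6=14
t=6: S=14, d=0, jump=-3, S_7=11
t=7: S=11, d=3, jump=4, S_8=15
t=8: S=15, d=0, jump=-3, S_9=12
t=9: S=12, d=0, jump=-3, S_10=9


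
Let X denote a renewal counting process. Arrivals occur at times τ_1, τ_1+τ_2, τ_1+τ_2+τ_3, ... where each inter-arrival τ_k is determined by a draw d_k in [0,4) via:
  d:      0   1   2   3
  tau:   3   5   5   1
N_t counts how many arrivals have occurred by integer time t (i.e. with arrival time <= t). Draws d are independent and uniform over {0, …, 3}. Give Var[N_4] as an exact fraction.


43783/65536

Inter-arrival values over d=0..3: [3, 5, 5, 1]
Each d has probability 1/4, so the pmf of τ is: f(1) = 1/4, f(3) = 1/4, f(5) = 1/2
Let p_n(j) = P(N_n = j), with p_0 = [1]. Condition on τ_1: p_n(0) = P(τ > n), and for j >= 1, p_n(j) = Σ_{k<=n} f(k)·p_{n−k}(j−1)
p_1 = [3/4, 1/4]  (j = 0..1)
p_2 = [3/4, 3/16, 1/16]  (j = 0..2)
p_3 = [1/2, 7/16, 3/64, 1/64]  (j = 0..3)
p_4 = [1/2, 5/16, 11/64, 3/256, 1/256]  (j = 0..4)
E[N_4] = Σ j·p_4(j) = 181/256;  E[N_4²] = Σ j²·p_4(j) = 299/256
Var[N_4] = 299/256 − (181/256)² = 43783/65536


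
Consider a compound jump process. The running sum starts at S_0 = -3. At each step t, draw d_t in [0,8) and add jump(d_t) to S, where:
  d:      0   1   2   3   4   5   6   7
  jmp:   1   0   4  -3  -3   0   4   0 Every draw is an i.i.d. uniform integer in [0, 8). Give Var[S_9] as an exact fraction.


3591/64

Outcome values over d=0..7: [1, 0, 4, -3, -3, 0, 4, 0]
Σy = 3, Σy² = 51, M = 8
μ = 3/8 = 3/8,  σ² = 51/8 − (3/8)² = 399/64
Independent increments: Var[S_9] = 9·σ² = 9·(399/64) = 3591/64


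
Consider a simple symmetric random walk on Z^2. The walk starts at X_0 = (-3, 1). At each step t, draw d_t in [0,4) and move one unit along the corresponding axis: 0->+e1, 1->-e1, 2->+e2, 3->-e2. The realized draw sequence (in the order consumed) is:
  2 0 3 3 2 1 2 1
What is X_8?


(-4, 2)

t=0: X=(-3, 1), d=2 → +e2, X_1=(-3, 2)
t=1: X=(-3, 2), d=0 → +e1, X_2=(-2, 2)
t=2: X=(-2, 2), d=3 → -e2, X_3=(-2, 1)
t=3: X=(-2, 1), d=3 → -e2, X_4=(-2, 0)
t=4: X=(-2, 0), d=2 → +e2, X_5=(-2, 1)
t=5: X=(-2, 1), d=1 → -e1, X_6=(-3, 1)
t=6: X=(-3, 1), d=2 → +e2, X_7=(-3, 2)
t=7: X=(-3, 2), d=1 → -e1, X_8=(-4, 2)


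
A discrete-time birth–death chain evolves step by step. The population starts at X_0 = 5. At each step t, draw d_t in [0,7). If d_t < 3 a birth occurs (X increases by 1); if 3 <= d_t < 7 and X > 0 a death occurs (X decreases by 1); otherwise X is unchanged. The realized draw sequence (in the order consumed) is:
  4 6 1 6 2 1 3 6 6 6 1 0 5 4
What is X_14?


1

t=0: X=5, d=4 → death, X_1=4
t=1: X=4, d=6 → death, X_2=3
t=2: X=3, d=1 → birth, X_3=4
t=3: X=4, d=6 → death, X_4=3
t=4: X=3, d=2 → birth, X_5=4
t=5: X=4, d=1 → birth, X_6=5
t=6: X=5, d=3 → death, X_7=4
t=7: X=4, d=6 → death, X_8=3
t=8: X=3, d=6 → death, X_9=2
t=9: X=2, d=6 → death, X_10=1
t=10: X=1, d=1 → birth, X_11=2
t=11: X=2, d=0 → birth, X_12=3
t=12: X=3, d=5 → death, X_13=2
t=13: X=2, d=4 → death, X_14=1


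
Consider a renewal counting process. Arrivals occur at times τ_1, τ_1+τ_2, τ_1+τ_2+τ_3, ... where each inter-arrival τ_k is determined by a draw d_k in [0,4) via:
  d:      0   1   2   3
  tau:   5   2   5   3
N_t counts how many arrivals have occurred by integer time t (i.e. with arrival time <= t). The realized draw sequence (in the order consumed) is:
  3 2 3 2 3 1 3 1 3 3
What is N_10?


draw d_1=3: τ_1=3, arrival time A_1=3
draw d_2=2: τ_2=5, arrival time A_2=8
draw d_3=3: τ_3=3, arrival time A_3=11
draw d_4=2: τ_4=5, arrival time A_4=16
draw d_5=3: τ_5=3, arrival time A_5=19
draw d_6=1: τ_6=2, arrival time A_6=21
draw d_7=3: τ_7=3, arrival time A_7=24
draw d_8=1: τ_8=2, arrival time A_8=26
draw d_9=3: τ_9=3, arrival time A_9=29
draw d_10=3: τ_10=3, arrival time A_10=32
N_t over t=0..10: 0:0 1:0 2:0 3:1 4:1 5:1 6:1 7:1 8:2 9:2 10:2

2


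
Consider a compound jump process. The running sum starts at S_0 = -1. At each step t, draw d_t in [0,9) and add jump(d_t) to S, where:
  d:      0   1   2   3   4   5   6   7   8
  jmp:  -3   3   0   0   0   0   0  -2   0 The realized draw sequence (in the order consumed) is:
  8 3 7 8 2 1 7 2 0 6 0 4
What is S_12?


-8

t=0: S=-1, d=8, jump=0, S_1=-1
t=1: S=-1, d=3, jump=0, S_2=-1
t=2: S=-1, d=7, jump=-2, S_3=-3
t=3: S=-3, d=8, jump=0, S_4=-3
t=4: S=-3, d=2, jump=0, S_5=-3
t=5: S=-3, d=1, jump=3, S_6=0
t=6: S=0, d=7, jump=-2, S_7=-2
t=7: S=-2, d=2, jump=0, S_8=-2
t=8: S=-2, d=0, jump=-3, S_9=-5
t=9: S=-5, d=6, jump=0, S_10=-5
t=10: S=-5, d=0, jump=-3, S_11=-8
t=11: S=-8, d=4, jump=0, S_12=-8


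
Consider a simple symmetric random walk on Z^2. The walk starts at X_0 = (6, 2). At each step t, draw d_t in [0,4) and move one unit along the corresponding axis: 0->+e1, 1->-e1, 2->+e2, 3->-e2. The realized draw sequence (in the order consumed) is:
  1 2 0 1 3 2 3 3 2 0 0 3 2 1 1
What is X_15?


t=0: X=(6, 2), d=1 → -e1, X_1=(5, 2)
t=1: X=(5, 2), d=2 → +e2, X_2=(5, 3)
t=2: X=(5, 3), d=0 → +e1, X_3=(6, 3)
t=3: X=(6, 3), d=1 → -e1, X_4=(5, 3)
t=4: X=(5, 3), d=3 → -e2, X_5=(5, 2)
t=5: X=(5, 2), d=2 → +e2, X_6=(5, 3)
t=6: X=(5, 3), d=3 → -e2, X_7=(5, 2)
t=7: X=(5, 2), d=3 → -e2, X_8=(5, 1)
t=8: X=(5, 1), d=2 → +e2, X_9=(5, 2)
t=9: X=(5, 2), d=0 → +e1, X_10=(6, 2)
t=10: X=(6, 2), d=0 → +e1, X_11=(7, 2)
t=11: X=(7, 2), d=3 → -e2, X_12=(7, 1)
t=12: X=(7, 1), d=2 → +e2, X_13=(7, 2)
t=13: X=(7, 2), d=1 → -e1, X_14=(6, 2)
t=14: X=(6, 2), d=1 → -e1, X_15=(5, 2)

(5, 2)


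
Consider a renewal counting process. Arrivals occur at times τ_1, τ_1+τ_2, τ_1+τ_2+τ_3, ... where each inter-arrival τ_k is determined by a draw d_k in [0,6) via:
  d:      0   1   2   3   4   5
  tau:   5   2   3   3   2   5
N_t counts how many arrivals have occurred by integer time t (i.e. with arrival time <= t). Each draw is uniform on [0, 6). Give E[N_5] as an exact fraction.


Inter-arrival values over d=0..5: [5, 2, 3, 3, 2, 5]
Each d has probability 1/6, so the pmf of τ is: f(2) = 1/3, f(3) = 1/3, f(5) = 1/3
Renewal equation for m(n) = E[N_n]: condition on τ_1 = k (if k <= n, one arrival plus a fresh copy on the remaining n−k steps): m(n) = F(n) + Σ_{k<=n} f(k)·m(n−k), where F(n) = P(τ <= n) and m(0) = 0
m(1) = F(1) = 0
m(2) = F(2) = 1/3
m(3) = F(3) = 2/3
m(4) = F(4) + f(2)·m(2) = 2/3 + 1/3·1/3 = 7/9
m(5) = F(5) + f(2)·m(3) + f(3)·m(2) = 1 + 1/3·2/3 + 1/3·1/3 = 4/3
E[N_5] = m(5) = 4/3

4/3


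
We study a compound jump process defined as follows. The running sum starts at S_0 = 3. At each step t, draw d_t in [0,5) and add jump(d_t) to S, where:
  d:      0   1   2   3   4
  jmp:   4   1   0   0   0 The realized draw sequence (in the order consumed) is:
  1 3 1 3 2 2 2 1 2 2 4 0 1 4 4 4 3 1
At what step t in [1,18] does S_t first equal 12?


18

t=0: S=3, d=1, jump=1, S_1=4
t=1: S=4, d=3, jump=0, S_2=4
t=2: S=4, d=1, jump=1, S_3=5
t=3: S=5, d=3, jump=0, S_4=5
t=4: S=5, d=2, jump=0, S_5=5
t=5: S=5, d=2, jump=0, S_6=5
t=6: S=5, d=2, jump=0, S_7=5
t=7: S=5, d=1, jump=1, S_8=6
t=8: S=6, d=2, jump=0, S_9=6
t=9: S=6, d=2, jump=0, S_10=6
t=10: S=6, d=4, jump=0, S_11=6
t=11: S=6, d=0, jump=4, S_12=10
t=12: S=10, d=1, jump=1, S_13=11
t=13: S=11, d=4, jump=0, S_14=11
t=14: S=11, d=4, jump=0, S_15=11
t=15: S=11, d=4, jump=0, S_16=11
t=16: S=11, d=3, jump=0, S_17=11
t=17: S=11, d=1, jump=1, S_18=12


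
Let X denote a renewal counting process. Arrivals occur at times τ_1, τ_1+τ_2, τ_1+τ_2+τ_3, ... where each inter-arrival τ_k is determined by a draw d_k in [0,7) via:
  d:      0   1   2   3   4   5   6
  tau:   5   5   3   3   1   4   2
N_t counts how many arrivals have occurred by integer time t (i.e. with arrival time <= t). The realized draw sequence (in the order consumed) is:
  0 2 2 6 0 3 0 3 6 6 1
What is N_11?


3

draw d_1=0: τ_1=5, arrival time A_1=5
draw d_2=2: τ_2=3, arrival time A_2=8
draw d_3=2: τ_3=3, arrival time A_3=11
draw d_4=6: τ_4=2, arrival time A_4=13
draw d_5=0: τ_5=5, arrival time A_5=18
draw d_6=3: τ_6=3, arrival time A_6=21
draw d_7=0: τ_7=5, arrival time A_7=26
draw d_8=3: τ_8=3, arrival time A_8=29
draw d_9=6: τ_9=2, arrival time A_9=31
draw d_10=6: τ_10=2, arrival time A_10=33
draw d_11=1: τ_11=5, arrival time A_11=38
N_t over t=0..11: 0:0 1:0 2:0 3:0 4:0 5:1 6:1 7:1 8:2 9:2 10:2 11:3


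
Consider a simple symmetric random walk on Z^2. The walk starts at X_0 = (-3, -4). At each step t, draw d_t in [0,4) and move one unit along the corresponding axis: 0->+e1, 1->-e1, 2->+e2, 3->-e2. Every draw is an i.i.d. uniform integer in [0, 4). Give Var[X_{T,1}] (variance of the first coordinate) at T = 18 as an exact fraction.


9

Outcome values over d=0..3: [1, -1, 0, 0]
Σy = 0, Σy² = 2, M = 4
μ = 0/4 = 0,  σ² = 2/4 − (0)² = 1/2
Independent increments: Var[X_18] = 18·σ² = 18·(1/2) = 9


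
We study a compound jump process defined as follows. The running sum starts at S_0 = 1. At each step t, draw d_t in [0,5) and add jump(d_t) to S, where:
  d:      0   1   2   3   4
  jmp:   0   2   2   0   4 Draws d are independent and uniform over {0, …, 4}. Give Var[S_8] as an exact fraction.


448/25

Outcome values over d=0..4: [0, 2, 2, 0, 4]
Σy = 8, Σy² = 24, M = 5
μ = 8/5 = 8/5,  σ² = 24/5 − (8/5)² = 56/25
Independent increments: Var[S_8] = 8·σ² = 8·(56/25) = 448/25


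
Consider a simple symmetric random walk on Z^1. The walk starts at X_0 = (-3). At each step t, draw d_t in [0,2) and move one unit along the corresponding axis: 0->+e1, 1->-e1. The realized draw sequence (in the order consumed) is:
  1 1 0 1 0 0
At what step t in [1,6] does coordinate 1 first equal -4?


1

t=0: X=(-3), d=1 → -e1, X_1=(-4)
t=1: X=(-4), d=1 → -e1, X_2=(-5)
t=2: X=(-5), d=0 → +e1, X_3=(-4)
t=3: X=(-4), d=1 → -e1, X_4=(-5)
t=4: X=(-5), d=0 → +e1, X_5=(-4)
t=5: X=(-4), d=0 → +e1, X_6=(-3)
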